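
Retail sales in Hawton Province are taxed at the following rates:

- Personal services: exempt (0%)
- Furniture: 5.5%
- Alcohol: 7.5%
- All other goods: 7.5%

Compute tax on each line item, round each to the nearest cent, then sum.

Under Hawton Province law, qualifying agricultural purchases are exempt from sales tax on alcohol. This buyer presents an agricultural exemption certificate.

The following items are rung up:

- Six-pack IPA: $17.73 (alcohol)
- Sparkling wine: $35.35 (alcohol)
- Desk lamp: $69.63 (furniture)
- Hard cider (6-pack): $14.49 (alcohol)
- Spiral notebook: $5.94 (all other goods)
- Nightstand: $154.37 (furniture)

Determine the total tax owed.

$12.77

Six-pack IPA $17.73: alcohol, buyer-exempt → 0% → $0.00
Sparkling wine $35.35: alcohol, buyer-exempt → 0% → $0.00
Desk lamp $69.63: furniture → 5.5% → $3.83
Hard cider (6-pack) $14.49: alcohol, buyer-exempt → 0% → $0.00
Spiral notebook $5.94: all other goods → 7.5% → $0.45
Nightstand $154.37: furniture → 5.5% → $8.49
Total tax = $3.83 + $0.45 + $8.49 = $12.77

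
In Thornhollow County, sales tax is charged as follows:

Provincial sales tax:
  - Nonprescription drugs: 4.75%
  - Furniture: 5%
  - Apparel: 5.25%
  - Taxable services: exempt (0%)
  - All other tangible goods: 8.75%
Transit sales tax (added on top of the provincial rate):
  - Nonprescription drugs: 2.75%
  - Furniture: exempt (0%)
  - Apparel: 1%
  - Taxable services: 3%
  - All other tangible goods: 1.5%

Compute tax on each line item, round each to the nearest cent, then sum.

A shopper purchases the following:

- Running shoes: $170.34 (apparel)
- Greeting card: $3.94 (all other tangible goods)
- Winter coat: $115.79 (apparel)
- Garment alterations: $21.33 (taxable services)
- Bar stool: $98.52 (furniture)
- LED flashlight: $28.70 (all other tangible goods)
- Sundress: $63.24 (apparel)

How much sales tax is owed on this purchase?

$30.75

Running shoes $170.34: apparel → 5.25% + 1% transit = 6.25% → $10.65
Greeting card $3.94: all other tangible goods → 8.75% + 1.5% transit = 10.25% → $0.40
Winter coat $115.79: apparel → 5.25% + 1% transit = 6.25% → $7.24
Garment alterations $21.33: taxable services → 0% + 3% transit = 3% → $0.64
Bar stool $98.52: furniture → 5% + 0% transit = 5% → $4.93
LED flashlight $28.70: all other tangible goods → 8.75% + 1.5% transit = 10.25% → $2.94
Sundress $63.24: apparel → 5.25% + 1% transit = 6.25% → $3.95
Total tax = $10.65 + $0.40 + $7.24 + $0.64 + $4.93 + $2.94 + $3.95 = $30.75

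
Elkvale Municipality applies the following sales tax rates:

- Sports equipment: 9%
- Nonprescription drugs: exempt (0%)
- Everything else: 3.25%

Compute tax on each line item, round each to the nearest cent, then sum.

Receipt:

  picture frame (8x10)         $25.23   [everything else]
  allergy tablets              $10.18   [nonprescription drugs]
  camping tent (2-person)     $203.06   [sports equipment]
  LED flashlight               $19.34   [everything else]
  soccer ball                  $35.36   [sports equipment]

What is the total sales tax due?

$22.91

Picture frame (8x10) $25.23: everything else → 3.25% → $0.82
Allergy tablets $10.18: nonprescription drugs → 0% → $0.00
Camping tent (2-person) $203.06: sports equipment → 9% → $18.28
LED flashlight $19.34: everything else → 3.25% → $0.63
Soccer ball $35.36: sports equipment → 9% → $3.18
Total tax = $0.82 + $18.28 + $0.63 + $3.18 = $22.91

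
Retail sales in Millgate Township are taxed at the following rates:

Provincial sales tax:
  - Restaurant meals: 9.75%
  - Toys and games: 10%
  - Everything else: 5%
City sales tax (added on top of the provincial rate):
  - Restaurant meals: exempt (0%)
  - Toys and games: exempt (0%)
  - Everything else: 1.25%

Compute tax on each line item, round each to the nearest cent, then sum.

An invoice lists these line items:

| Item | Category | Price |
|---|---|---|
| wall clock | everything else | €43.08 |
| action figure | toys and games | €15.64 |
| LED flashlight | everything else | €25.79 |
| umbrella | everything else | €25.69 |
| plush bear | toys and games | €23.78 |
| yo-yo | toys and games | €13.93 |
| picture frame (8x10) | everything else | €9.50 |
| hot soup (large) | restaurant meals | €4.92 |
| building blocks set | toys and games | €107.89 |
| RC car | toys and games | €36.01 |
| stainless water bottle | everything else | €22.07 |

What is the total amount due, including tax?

Wall clock €43.08: everything else → 5% + 1.25% city = 6.25% → €2.69
Action figure €15.64: toys and games → 10% + 0% city = 10% → €1.56
LED flashlight €25.79: everything else → 5% + 1.25% city = 6.25% → €1.61
Umbrella €25.69: everything else → 5% + 1.25% city = 6.25% → €1.61
Plush bear €23.78: toys and games → 10% + 0% city = 10% → €2.38
Yo-yo €13.93: toys and games → 10% + 0% city = 10% → €1.39
Picture frame (8x10) €9.50: everything else → 5% + 1.25% city = 6.25% → €0.59
Hot soup (large) €4.92: restaurant meals → 9.75% + 0% city = 9.75% → €0.48
Building blocks set €107.89: toys and games → 10% + 0% city = 10% → €10.79
RC car €36.01: toys and games → 10% + 0% city = 10% → €3.60
Stainless water bottle €22.07: everything else → 5% + 1.25% city = 6.25% → €1.38
Subtotal = €328.30; tax = €28.08; total due = €356.38

€356.38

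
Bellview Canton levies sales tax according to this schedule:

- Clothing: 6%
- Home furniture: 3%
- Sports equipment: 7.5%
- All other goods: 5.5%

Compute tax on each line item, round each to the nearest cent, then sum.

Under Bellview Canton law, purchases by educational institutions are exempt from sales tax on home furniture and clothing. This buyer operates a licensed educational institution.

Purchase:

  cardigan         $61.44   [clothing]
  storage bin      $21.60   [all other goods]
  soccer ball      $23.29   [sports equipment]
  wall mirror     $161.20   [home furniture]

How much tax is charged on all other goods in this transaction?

$1.19

Storage bin $21.60: all other goods → 5.5% → $1.19
Tax on all other goods = $1.19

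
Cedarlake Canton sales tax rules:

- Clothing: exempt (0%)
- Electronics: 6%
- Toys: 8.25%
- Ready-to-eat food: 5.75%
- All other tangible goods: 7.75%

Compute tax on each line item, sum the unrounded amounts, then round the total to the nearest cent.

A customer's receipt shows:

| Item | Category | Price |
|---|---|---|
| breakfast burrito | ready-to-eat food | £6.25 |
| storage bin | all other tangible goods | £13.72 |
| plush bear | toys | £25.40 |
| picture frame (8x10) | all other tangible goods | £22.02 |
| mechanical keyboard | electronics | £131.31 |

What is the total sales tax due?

£13.10

Breakfast burrito £6.25: ready-to-eat food → 5.75% → £0.359375
Storage bin £13.72: all other tangible goods → 7.75% → £1.0633
Plush bear £25.40: toys → 8.25% → £2.0955
Picture frame (8x10) £22.02: all other tangible goods → 7.75% → £1.70655
Mechanical keyboard £131.31: electronics → 6% → £7.8786
Unrounded tax sum = £13.103325 → £13.10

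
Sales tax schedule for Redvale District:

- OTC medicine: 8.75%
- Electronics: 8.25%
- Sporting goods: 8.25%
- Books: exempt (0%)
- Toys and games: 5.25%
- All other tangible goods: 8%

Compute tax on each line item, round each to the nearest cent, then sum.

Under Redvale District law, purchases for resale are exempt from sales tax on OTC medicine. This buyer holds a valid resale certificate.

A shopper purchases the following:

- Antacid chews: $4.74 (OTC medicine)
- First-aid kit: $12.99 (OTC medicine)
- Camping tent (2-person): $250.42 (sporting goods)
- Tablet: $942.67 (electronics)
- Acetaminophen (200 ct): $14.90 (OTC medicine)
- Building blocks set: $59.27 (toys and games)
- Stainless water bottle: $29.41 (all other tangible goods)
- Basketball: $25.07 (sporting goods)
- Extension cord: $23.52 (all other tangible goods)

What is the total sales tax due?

$107.84

Antacid chews $4.74: OTC medicine, buyer-exempt → 0% → $0.00
First-aid kit $12.99: OTC medicine, buyer-exempt → 0% → $0.00
Camping tent (2-person) $250.42: sporting goods → 8.25% → $20.66
Tablet $942.67: electronics → 8.25% → $77.77
Acetaminophen (200 ct) $14.90: OTC medicine, buyer-exempt → 0% → $0.00
Building blocks set $59.27: toys and games → 5.25% → $3.11
Stainless water bottle $29.41: all other tangible goods → 8% → $2.35
Basketball $25.07: sporting goods → 8.25% → $2.07
Extension cord $23.52: all other tangible goods → 8% → $1.88
Total tax = $20.66 + $77.77 + $3.11 + $2.35 + $2.07 + $1.88 = $107.84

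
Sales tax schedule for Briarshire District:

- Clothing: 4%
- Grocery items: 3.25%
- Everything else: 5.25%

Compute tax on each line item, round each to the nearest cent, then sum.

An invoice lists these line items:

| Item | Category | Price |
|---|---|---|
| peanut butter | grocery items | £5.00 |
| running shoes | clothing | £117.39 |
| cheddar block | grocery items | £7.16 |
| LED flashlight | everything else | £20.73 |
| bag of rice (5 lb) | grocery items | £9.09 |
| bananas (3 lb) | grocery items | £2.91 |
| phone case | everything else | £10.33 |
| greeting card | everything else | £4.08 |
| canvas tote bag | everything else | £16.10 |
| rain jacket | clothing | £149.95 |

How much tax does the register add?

£14.17

Peanut butter £5.00: grocery items → 3.25% → £0.16
Running shoes £117.39: clothing → 4% → £4.70
Cheddar block £7.16: grocery items → 3.25% → £0.23
LED flashlight £20.73: everything else → 5.25% → £1.09
Bag of rice (5 lb) £9.09: grocery items → 3.25% → £0.30
Bananas (3 lb) £2.91: grocery items → 3.25% → £0.09
Phone case £10.33: everything else → 5.25% → £0.54
Greeting card £4.08: everything else → 5.25% → £0.21
Canvas tote bag £16.10: everything else → 5.25% → £0.85
Rain jacket £149.95: clothing → 4% → £6.00
Total tax = £0.16 + £4.70 + £0.23 + £1.09 + £0.30 + £0.09 + £0.54 + £0.21 + £0.85 + £6.00 = £14.17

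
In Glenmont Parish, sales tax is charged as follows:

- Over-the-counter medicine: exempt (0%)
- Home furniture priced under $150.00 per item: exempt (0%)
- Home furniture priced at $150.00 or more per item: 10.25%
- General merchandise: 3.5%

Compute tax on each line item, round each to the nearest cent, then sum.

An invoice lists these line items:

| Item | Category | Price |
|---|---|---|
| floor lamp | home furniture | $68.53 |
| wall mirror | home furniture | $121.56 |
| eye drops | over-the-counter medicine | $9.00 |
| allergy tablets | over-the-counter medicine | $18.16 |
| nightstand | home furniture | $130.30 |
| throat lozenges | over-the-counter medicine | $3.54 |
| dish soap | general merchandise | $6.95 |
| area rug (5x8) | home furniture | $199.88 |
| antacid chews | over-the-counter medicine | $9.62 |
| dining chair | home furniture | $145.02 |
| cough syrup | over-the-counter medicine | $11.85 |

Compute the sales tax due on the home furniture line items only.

$20.49

Floor lamp $68.53: home furniture, under $150.00 → 0% → $0.00
Wall mirror $121.56: home furniture, under $150.00 → 0% → $0.00
Nightstand $130.30: home furniture, under $150.00 → 0% → $0.00
Area rug (5x8) $199.88: home furniture, $150.00 or more → 10.25% → $20.49
Dining chair $145.02: home furniture, under $150.00 → 0% → $0.00
Tax on home furniture = $0.00 + $0.00 + $0.00 + $20.49 + $0.00 = $20.49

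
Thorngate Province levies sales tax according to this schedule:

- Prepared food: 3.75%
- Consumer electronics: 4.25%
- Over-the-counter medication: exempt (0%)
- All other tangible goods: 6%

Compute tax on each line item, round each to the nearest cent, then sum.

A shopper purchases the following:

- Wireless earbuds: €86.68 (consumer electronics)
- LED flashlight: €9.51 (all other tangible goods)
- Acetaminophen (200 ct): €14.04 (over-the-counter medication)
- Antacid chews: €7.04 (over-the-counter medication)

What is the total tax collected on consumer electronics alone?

€3.68

Wireless earbuds €86.68: consumer electronics → 4.25% → €3.68
Tax on consumer electronics = €3.68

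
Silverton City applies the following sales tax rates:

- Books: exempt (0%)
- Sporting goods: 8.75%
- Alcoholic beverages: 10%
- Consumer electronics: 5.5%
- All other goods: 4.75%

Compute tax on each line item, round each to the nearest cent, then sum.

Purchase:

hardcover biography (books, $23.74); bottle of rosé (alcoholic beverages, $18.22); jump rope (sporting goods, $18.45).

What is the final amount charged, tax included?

Hardcover biography $23.74: books → 0% → $0.00
Bottle of rosé $18.22: alcoholic beverages → 10% → $1.82
Jump rope $18.45: sporting goods → 8.75% → $1.61
Subtotal = $60.41; tax = $3.43; total due = $63.84

$63.84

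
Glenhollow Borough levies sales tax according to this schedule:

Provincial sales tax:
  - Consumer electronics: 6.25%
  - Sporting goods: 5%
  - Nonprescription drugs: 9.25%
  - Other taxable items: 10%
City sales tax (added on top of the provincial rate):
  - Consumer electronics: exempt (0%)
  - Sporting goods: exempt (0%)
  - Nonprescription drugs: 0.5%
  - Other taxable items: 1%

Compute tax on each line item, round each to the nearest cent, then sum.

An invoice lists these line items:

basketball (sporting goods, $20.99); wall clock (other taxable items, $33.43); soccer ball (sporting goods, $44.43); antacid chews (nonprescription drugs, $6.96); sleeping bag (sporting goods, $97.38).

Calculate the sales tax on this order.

$12.50

Basketball $20.99: sporting goods → 5% + 0% city = 5% → $1.05
Wall clock $33.43: other taxable items → 10% + 1% city = 11% → $3.68
Soccer ball $44.43: sporting goods → 5% + 0% city = 5% → $2.22
Antacid chews $6.96: nonprescription drugs → 9.25% + 0.5% city = 9.75% → $0.68
Sleeping bag $97.38: sporting goods → 5% + 0% city = 5% → $4.87
Total tax = $1.05 + $3.68 + $2.22 + $0.68 + $4.87 = $12.50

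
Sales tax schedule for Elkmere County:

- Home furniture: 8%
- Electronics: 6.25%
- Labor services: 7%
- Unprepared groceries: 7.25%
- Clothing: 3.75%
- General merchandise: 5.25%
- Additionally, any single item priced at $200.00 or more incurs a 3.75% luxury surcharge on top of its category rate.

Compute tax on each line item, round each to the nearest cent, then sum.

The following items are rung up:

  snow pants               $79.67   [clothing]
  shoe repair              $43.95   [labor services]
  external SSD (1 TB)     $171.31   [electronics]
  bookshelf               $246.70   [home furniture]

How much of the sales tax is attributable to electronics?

$10.71

External SSD (1 TB) $171.31: electronics → 6.25% → $10.71
Tax on electronics = $10.71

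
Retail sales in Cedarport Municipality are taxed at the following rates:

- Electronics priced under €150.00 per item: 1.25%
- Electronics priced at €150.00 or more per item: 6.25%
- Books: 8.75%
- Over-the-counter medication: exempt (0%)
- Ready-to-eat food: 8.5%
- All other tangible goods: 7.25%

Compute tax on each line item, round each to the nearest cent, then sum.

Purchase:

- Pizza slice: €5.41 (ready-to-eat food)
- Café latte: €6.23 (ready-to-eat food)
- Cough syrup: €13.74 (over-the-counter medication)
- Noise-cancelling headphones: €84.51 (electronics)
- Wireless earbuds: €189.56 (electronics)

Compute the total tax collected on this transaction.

Pizza slice €5.41: ready-to-eat food → 8.5% → €0.46
Café latte €6.23: ready-to-eat food → 8.5% → €0.53
Cough syrup €13.74: over-the-counter medication → 0% → €0.00
Noise-cancelling headphones €84.51: electronics, under €150.00 → 1.25% → €1.06
Wireless earbuds €189.56: electronics, €150.00 or more → 6.25% → €11.85
Total tax = €0.46 + €0.53 + €1.06 + €11.85 = €13.90

€13.90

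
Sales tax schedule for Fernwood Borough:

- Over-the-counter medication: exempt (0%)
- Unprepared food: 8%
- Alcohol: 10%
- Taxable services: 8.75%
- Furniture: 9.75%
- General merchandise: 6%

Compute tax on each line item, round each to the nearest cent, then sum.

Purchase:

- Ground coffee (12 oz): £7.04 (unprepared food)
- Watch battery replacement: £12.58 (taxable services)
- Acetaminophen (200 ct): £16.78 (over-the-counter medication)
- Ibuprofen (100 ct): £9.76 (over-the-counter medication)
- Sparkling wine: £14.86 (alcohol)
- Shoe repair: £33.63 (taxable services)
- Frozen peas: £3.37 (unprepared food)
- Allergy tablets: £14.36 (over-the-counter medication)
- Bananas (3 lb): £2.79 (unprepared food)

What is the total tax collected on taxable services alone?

£4.04

Watch battery replacement £12.58: taxable services → 8.75% → £1.10
Shoe repair £33.63: taxable services → 8.75% → £2.94
Tax on taxable services = £1.10 + £2.94 = £4.04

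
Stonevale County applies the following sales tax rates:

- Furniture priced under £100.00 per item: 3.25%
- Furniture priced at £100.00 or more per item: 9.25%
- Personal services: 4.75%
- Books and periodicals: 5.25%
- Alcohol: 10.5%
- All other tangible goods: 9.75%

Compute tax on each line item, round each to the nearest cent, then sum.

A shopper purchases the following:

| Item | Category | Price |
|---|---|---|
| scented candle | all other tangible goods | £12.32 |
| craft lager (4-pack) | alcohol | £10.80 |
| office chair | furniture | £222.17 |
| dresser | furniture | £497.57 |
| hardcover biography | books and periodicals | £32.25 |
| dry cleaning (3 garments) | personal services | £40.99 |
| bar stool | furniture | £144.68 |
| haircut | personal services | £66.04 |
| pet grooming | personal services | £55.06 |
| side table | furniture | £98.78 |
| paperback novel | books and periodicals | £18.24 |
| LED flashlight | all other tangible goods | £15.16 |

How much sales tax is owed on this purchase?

£97.34

Scented candle £12.32: all other tangible goods → 9.75% → £1.20
Craft lager (4-pack) £10.80: alcohol → 10.5% → £1.13
Office chair £222.17: furniture, £100.00 or more → 9.25% → £20.55
Dresser £497.57: furniture, £100.00 or more → 9.25% → £46.03
Hardcover biography £32.25: books and periodicals → 5.25% → £1.69
Dry cleaning (3 garments) £40.99: personal services → 4.75% → £1.95
Bar stool £144.68: furniture, £100.00 or more → 9.25% → £13.38
Haircut £66.04: personal services → 4.75% → £3.14
Pet grooming £55.06: personal services → 4.75% → £2.62
Side table £98.78: furniture, under £100.00 → 3.25% → £3.21
Paperback novel £18.24: books and periodicals → 5.25% → £0.96
LED flashlight £15.16: all other tangible goods → 9.75% → £1.48
Total tax = £1.20 + £1.13 + £20.55 + £46.03 + £1.69 + £1.95 + £13.38 + £3.14 + £2.62 + £3.21 + £0.96 + £1.48 = £97.34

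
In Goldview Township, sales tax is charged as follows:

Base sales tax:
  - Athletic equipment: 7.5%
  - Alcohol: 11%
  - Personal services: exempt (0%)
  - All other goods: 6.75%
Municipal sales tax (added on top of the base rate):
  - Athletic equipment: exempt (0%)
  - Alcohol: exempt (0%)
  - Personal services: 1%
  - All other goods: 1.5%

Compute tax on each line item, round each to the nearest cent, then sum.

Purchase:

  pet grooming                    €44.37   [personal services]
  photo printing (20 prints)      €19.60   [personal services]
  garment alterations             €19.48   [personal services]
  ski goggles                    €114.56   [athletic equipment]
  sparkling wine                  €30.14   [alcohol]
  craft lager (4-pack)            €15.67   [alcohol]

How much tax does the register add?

€14.46

Pet grooming €44.37: personal services → 0% + 1% municipal = 1% → €0.44
Photo printing (20 prints) €19.60: personal services → 0% + 1% municipal = 1% → €0.20
Garment alterations €19.48: personal services → 0% + 1% municipal = 1% → €0.19
Ski goggles €114.56: athletic equipment → 7.5% + 0% municipal = 7.5% → €8.59
Sparkling wine €30.14: alcohol → 11% + 0% municipal = 11% → €3.32
Craft lager (4-pack) €15.67: alcohol → 11% + 0% municipal = 11% → €1.72
Total tax = €0.44 + €0.20 + €0.19 + €8.59 + €3.32 + €1.72 = €14.46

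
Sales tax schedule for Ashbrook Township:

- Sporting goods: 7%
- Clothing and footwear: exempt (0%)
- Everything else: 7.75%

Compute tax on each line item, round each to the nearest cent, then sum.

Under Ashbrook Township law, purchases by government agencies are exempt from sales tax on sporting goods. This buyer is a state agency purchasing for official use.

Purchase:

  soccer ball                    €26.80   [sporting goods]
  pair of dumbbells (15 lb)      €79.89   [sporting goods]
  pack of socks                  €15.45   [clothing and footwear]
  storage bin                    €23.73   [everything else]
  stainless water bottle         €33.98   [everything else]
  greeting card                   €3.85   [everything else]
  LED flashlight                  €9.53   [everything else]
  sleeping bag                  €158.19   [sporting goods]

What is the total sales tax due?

Soccer ball €26.80: sporting goods, buyer-exempt → 0% → €0.00
Pair of dumbbells (15 lb) €79.89: sporting goods, buyer-exempt → 0% → €0.00
Pack of socks €15.45: clothing and footwear → 0% → €0.00
Storage bin €23.73: everything else → 7.75% → €1.84
Stainless water bottle €33.98: everything else → 7.75% → €2.63
Greeting card €3.85: everything else → 7.75% → €0.30
LED flashlight €9.53: everything else → 7.75% → €0.74
Sleeping bag €158.19: sporting goods, buyer-exempt → 0% → €0.00
Total tax = €1.84 + €2.63 + €0.30 + €0.74 = €5.51

€5.51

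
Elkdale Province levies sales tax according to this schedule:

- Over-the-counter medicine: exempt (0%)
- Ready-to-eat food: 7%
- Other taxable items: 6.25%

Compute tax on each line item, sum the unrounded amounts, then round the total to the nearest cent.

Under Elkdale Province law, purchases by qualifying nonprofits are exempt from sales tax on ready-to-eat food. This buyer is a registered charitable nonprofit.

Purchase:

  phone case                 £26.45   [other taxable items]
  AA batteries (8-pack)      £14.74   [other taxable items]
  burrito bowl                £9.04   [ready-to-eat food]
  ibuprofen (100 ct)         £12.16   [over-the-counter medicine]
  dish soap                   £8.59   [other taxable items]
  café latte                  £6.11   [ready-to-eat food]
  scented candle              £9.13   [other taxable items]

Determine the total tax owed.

Phone case £26.45: other taxable items → 6.25% → £1.653125
AA batteries (8-pack) £14.74: other taxable items → 6.25% → £0.92125
Burrito bowl £9.04: ready-to-eat food, buyer-exempt → 0% → £0.00
Ibuprofen (100 ct) £12.16: over-the-counter medicine → 0% → £0.00
Dish soap £8.59: other taxable items → 6.25% → £0.536875
Café latte £6.11: ready-to-eat food, buyer-exempt → 0% → £0.00
Scented candle £9.13: other taxable items → 6.25% → £0.570625
Unrounded tax sum = £3.681875 → £3.68

£3.68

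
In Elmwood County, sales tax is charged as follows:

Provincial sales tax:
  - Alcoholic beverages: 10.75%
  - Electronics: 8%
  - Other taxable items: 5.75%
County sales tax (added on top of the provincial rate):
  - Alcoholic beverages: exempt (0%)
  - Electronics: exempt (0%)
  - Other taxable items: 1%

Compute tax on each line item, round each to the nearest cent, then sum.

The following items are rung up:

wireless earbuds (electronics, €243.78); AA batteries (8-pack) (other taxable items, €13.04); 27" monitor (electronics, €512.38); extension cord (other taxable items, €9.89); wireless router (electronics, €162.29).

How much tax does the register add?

€75.02

Wireless earbuds €243.78: electronics → 8% + 0% county = 8% → €19.50
AA batteries (8-pack) €13.04: other taxable items → 5.75% + 1% county = 6.75% → €0.88
27" monitor €512.38: electronics → 8% + 0% county = 8% → €40.99
Extension cord €9.89: other taxable items → 5.75% + 1% county = 6.75% → €0.67
Wireless router €162.29: electronics → 8% + 0% county = 8% → €12.98
Total tax = €19.50 + €0.88 + €40.99 + €0.67 + €12.98 = €75.02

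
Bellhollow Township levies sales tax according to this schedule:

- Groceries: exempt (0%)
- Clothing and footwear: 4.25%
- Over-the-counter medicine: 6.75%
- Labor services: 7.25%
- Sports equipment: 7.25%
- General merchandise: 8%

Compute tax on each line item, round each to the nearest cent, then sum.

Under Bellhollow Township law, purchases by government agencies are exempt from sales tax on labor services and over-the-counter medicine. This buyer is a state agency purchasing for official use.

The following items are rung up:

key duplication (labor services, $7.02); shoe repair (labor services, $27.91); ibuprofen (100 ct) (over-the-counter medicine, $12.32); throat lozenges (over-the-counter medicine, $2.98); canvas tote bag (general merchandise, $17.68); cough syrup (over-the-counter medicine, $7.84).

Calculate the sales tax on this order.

Key duplication $7.02: labor services, buyer-exempt → 0% → $0.00
Shoe repair $27.91: labor services, buyer-exempt → 0% → $0.00
Ibuprofen (100 ct) $12.32: over-the-counter medicine, buyer-exempt → 0% → $0.00
Throat lozenges $2.98: over-the-counter medicine, buyer-exempt → 0% → $0.00
Canvas tote bag $17.68: general merchandise → 8% → $1.41
Cough syrup $7.84: over-the-counter medicine, buyer-exempt → 0% → $0.00
Total tax = $1.41

$1.41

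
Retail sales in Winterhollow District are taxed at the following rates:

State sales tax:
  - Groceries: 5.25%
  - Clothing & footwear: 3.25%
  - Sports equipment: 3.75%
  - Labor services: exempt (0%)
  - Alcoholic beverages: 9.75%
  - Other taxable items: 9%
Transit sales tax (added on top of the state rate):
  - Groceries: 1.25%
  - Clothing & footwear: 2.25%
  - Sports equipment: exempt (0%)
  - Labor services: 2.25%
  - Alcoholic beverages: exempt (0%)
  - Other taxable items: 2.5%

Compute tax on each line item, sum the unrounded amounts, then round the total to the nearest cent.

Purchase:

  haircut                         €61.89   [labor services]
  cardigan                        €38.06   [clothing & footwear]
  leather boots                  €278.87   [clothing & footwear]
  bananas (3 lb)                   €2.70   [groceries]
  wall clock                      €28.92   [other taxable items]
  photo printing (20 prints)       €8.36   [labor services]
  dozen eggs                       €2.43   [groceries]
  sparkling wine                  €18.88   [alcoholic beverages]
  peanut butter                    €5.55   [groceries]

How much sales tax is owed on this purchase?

€24.87

Haircut €61.89: labor services → 0% + 2.25% transit = 2.25% → €1.392525
Cardigan €38.06: clothing & footwear → 3.25% + 2.25% transit = 5.5% → €2.0933
Leather boots €278.87: clothing & footwear → 3.25% + 2.25% transit = 5.5% → €15.33785
Bananas (3 lb) €2.70: groceries → 5.25% + 1.25% transit = 6.5% → €0.1755
Wall clock €28.92: other taxable items → 9% + 2.5% transit = 11.5% → €3.3258
Photo printing (20 prints) €8.36: labor services → 0% + 2.25% transit = 2.25% → €0.1881
Dozen eggs €2.43: groceries → 5.25% + 1.25% transit = 6.5% → €0.15795
Sparkling wine €18.88: alcoholic beverages → 9.75% + 0% transit = 9.75% → €1.8408
Peanut butter €5.55: groceries → 5.25% + 1.25% transit = 6.5% → €0.36075
Unrounded tax sum = €24.872575 → €24.87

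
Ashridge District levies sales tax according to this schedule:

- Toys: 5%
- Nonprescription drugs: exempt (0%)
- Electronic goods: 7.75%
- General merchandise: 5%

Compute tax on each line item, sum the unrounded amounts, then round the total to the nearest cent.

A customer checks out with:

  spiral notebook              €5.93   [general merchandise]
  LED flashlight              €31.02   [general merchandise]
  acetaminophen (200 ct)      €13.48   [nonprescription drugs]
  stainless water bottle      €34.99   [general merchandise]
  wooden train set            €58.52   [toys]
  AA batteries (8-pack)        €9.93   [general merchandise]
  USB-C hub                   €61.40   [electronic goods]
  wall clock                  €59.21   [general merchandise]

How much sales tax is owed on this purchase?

Spiral notebook €5.93: general merchandise → 5% → €0.2965
LED flashlight €31.02: general merchandise → 5% → €1.551
Acetaminophen (200 ct) €13.48: nonprescription drugs → 0% → €0.00
Stainless water bottle €34.99: general merchandise → 5% → €1.7495
Wooden train set €58.52: toys → 5% → €2.926
AA batteries (8-pack) €9.93: general merchandise → 5% → €0.4965
USB-C hub €61.40: electronic goods → 7.75% → €4.7585
Wall clock €59.21: general merchandise → 5% → €2.9605
Unrounded tax sum = €14.7385 → €14.74

€14.74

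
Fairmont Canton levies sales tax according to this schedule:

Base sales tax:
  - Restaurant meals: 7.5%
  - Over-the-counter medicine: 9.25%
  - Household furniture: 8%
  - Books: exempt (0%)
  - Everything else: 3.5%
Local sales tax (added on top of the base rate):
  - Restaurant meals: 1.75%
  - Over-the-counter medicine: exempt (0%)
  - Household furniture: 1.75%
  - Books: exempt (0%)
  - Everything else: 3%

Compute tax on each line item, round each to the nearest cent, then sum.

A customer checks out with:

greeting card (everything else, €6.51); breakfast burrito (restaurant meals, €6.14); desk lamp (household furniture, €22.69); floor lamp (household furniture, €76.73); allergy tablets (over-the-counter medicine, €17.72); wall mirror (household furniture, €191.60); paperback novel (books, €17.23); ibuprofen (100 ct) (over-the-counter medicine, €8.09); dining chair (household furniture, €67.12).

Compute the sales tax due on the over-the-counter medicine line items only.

Allergy tablets €17.72: over-the-counter medicine → 9.25% + 0% local = 9.25% → €1.64
Ibuprofen (100 ct) €8.09: over-the-counter medicine → 9.25% + 0% local = 9.25% → €0.75
Tax on over-the-counter medicine = €1.64 + €0.75 = €2.39

€2.39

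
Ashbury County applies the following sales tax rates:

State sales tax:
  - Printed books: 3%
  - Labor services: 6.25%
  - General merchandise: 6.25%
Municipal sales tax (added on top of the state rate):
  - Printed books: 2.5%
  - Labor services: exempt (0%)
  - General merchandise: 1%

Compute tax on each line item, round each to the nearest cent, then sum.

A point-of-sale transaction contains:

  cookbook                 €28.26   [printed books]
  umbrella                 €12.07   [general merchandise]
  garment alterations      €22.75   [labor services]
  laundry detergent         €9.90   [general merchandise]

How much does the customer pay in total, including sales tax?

Cookbook €28.26: printed books → 3% + 2.5% municipal = 5.5% → €1.55
Umbrella €12.07: general merchandise → 6.25% + 1% municipal = 7.25% → €0.88
Garment alterations €22.75: labor services → 6.25% + 0% municipal = 6.25% → €1.42
Laundry detergent €9.90: general merchandise → 6.25% + 1% municipal = 7.25% → €0.72
Subtotal = €72.98; tax = €4.57; total due = €77.55

€77.55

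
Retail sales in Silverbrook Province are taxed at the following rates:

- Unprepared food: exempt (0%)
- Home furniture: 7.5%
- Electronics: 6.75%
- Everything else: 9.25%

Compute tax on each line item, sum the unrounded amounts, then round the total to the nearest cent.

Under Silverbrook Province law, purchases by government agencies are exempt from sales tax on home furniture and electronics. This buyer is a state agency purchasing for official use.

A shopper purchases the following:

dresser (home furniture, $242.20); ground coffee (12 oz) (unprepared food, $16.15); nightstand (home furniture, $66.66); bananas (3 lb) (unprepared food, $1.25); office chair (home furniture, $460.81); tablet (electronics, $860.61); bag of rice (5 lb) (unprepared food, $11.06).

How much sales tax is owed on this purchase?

$0.00

Dresser $242.20: home furniture, buyer-exempt → 0% → $0.00
Ground coffee (12 oz) $16.15: unprepared food → 0% → $0.00
Nightstand $66.66: home furniture, buyer-exempt → 0% → $0.00
Bananas (3 lb) $1.25: unprepared food → 0% → $0.00
Office chair $460.81: home furniture, buyer-exempt → 0% → $0.00
Tablet $860.61: electronics, buyer-exempt → 0% → $0.00
Bag of rice (5 lb) $11.06: unprepared food → 0% → $0.00
Unrounded tax sum = $0.00 → $0.00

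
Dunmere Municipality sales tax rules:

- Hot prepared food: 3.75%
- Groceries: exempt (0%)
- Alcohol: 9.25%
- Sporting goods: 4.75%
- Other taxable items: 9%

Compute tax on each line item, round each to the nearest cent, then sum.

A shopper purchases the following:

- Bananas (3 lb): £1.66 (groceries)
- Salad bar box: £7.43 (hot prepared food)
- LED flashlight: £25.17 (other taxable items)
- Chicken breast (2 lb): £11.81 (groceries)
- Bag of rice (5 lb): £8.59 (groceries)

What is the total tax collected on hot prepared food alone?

£0.28

Salad bar box £7.43: hot prepared food → 3.75% → £0.28
Tax on hot prepared food = £0.28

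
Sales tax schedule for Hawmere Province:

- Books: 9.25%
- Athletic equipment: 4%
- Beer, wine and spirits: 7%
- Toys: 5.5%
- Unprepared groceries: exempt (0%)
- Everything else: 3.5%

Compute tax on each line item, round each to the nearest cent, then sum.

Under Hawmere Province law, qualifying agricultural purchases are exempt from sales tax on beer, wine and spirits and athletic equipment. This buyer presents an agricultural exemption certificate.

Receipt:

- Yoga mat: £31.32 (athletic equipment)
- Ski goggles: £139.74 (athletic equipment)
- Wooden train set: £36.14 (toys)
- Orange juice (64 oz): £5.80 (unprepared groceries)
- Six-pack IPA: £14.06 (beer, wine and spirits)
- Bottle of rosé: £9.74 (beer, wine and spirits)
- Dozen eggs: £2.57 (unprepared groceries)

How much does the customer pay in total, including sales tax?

Yoga mat £31.32: athletic equipment, buyer-exempt → 0% → £0.00
Ski goggles £139.74: athletic equipment, buyer-exempt → 0% → £0.00
Wooden train set £36.14: toys → 5.5% → £1.99
Orange juice (64 oz) £5.80: unprepared groceries → 0% → £0.00
Six-pack IPA £14.06: beer, wine and spirits, buyer-exempt → 0% → £0.00
Bottle of rosé £9.74: beer, wine and spirits, buyer-exempt → 0% → £0.00
Dozen eggs £2.57: unprepared groceries → 0% → £0.00
Subtotal = £239.37; tax = £1.99; total due = £241.36

£241.36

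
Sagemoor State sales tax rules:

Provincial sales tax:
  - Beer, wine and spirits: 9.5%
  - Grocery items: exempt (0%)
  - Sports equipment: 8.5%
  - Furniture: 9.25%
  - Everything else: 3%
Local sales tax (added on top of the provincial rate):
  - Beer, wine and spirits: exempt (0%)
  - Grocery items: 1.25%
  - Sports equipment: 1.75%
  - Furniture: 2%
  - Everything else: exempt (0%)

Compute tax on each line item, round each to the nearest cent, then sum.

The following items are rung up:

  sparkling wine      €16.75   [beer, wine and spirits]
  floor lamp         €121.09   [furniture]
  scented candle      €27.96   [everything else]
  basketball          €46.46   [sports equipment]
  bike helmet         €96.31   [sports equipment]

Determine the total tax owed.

Sparkling wine €16.75: beer, wine and spirits → 9.5% + 0% local = 9.5% → €1.59
Floor lamp €121.09: furniture → 9.25% + 2% local = 11.25% → €13.62
Scented candle €27.96: everything else → 3% + 0% local = 3% → €0.84
Basketball €46.46: sports equipment → 8.5% + 1.75% local = 10.25% → €4.76
Bike helmet €96.31: sports equipment → 8.5% + 1.75% local = 10.25% → €9.87
Total tax = €1.59 + €13.62 + €0.84 + €4.76 + €9.87 = €30.68

€30.68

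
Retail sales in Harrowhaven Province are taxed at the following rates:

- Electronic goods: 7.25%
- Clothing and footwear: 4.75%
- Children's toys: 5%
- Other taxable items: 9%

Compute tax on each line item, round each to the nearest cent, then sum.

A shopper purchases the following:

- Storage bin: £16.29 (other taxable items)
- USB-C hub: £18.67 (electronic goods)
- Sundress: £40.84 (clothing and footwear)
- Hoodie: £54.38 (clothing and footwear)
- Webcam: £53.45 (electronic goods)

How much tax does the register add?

Storage bin £16.29: other taxable items → 9% → £1.47
USB-C hub £18.67: electronic goods → 7.25% → £1.35
Sundress £40.84: clothing and footwear → 4.75% → £1.94
Hoodie £54.38: clothing and footwear → 4.75% → £2.58
Webcam £53.45: electronic goods → 7.25% → £3.88
Total tax = £1.47 + £1.35 + £1.94 + £2.58 + £3.88 = £11.22

£11.22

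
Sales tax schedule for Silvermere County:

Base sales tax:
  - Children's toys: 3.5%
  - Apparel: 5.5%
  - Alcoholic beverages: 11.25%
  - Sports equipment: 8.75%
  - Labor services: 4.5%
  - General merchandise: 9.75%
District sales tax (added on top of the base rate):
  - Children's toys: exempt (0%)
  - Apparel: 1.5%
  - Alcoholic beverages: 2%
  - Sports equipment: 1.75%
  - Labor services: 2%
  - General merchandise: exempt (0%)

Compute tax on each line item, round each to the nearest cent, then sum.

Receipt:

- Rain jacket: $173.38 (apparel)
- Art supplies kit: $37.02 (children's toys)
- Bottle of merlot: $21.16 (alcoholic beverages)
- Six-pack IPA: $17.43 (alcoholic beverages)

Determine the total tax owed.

Rain jacket $173.38: apparel → 5.5% + 1.5% district = 7% → $12.14
Art supplies kit $37.02: children's toys → 3.5% + 0% district = 3.5% → $1.30
Bottle of merlot $21.16: alcoholic beverages → 11.25% + 2% district = 13.25% → $2.80
Six-pack IPA $17.43: alcoholic beverages → 11.25% + 2% district = 13.25% → $2.31
Total tax = $12.14 + $1.30 + $2.80 + $2.31 = $18.55

$18.55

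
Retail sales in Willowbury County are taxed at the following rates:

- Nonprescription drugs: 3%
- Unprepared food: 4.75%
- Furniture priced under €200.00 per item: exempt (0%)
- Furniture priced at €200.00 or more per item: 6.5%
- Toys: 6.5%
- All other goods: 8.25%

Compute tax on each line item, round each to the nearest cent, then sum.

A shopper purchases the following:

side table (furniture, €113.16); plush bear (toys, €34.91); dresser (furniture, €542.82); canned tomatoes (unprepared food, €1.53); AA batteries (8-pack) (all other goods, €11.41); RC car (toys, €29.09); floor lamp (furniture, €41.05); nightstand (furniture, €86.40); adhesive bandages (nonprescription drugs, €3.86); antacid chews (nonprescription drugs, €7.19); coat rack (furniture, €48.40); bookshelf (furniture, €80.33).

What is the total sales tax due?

€40.79

Side table €113.16: furniture, under €200.00 → 0% → €0.00
Plush bear €34.91: toys → 6.5% → €2.27
Dresser €542.82: furniture, €200.00 or more → 6.5% → €35.28
Canned tomatoes €1.53: unprepared food → 4.75% → €0.07
AA batteries (8-pack) €11.41: all other goods → 8.25% → €0.94
RC car €29.09: toys → 6.5% → €1.89
Floor lamp €41.05: furniture, under €200.00 → 0% → €0.00
Nightstand €86.40: furniture, under €200.00 → 0% → €0.00
Adhesive bandages €3.86: nonprescription drugs → 3% → €0.12
Antacid chews €7.19: nonprescription drugs → 3% → €0.22
Coat rack €48.40: furniture, under €200.00 → 0% → €0.00
Bookshelf €80.33: furniture, under €200.00 → 0% → €0.00
Total tax = €2.27 + €35.28 + €0.07 + €0.94 + €1.89 + €0.12 + €0.22 = €40.79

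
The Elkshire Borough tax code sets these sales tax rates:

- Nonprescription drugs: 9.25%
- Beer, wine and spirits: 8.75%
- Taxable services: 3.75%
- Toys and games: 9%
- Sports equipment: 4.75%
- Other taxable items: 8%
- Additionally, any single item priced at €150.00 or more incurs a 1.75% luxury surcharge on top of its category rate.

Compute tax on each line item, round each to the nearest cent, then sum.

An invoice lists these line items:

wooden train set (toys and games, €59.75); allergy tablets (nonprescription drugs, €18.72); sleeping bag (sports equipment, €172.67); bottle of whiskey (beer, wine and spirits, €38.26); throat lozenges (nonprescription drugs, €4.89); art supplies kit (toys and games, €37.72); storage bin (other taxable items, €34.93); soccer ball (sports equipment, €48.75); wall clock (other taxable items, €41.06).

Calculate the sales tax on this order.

€33.91

Wooden train set €59.75: toys and games → 9% → €5.38
Allergy tablets €18.72: nonprescription drugs → 9.25% → €1.73
Sleeping bag €172.67: sports equipment → 4.75% + 1.75% surcharge = 6.5% → €11.22
Bottle of whiskey €38.26: beer, wine and spirits → 8.75% → €3.35
Throat lozenges €4.89: nonprescription drugs → 9.25% → €0.45
Art supplies kit €37.72: toys and games → 9% → €3.39
Storage bin €34.93: other taxable items → 8% → €2.79
Soccer ball €48.75: sports equipment → 4.75% → €2.32
Wall clock €41.06: other taxable items → 8% → €3.28
Total tax = €5.38 + €1.73 + €11.22 + €3.35 + €0.45 + €3.39 + €2.79 + €2.32 + €3.28 = €33.91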